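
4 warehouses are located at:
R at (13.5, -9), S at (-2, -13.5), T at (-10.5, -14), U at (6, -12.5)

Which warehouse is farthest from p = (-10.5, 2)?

Since √ is increasing, it suffices to compare squared distances:
|pR|² = (-10.5−13.5)² + (2−(-9))² = 576 + 121 = 697
|pS|² = (-10.5−(-2))² + (2−(-13.5))² = 72.25 + 240.25 = 312.5
|pT|² = (-10.5−(-10.5))² + (2−(-14))² = 0 + 256 = 256
|pU|² = (-10.5−6)² + (2−(-12.5))² = 272.25 + 210.25 = 482.5
The largest is to R.

R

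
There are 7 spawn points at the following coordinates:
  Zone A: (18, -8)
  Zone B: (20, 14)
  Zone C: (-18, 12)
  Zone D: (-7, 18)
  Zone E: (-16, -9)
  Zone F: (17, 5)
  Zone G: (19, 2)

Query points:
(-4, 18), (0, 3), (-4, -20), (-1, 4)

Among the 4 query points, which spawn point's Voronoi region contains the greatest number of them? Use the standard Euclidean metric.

Zone D

(-4, 18) — d² to each: Zone A:1160, Zone B:592, Zone C:232, Zone D:9, Zone E:873, Zone F:610, Zone G:785 → nearest is Zone D
(0, 3) — d² to each: Zone A:445, Zone B:521, Zone C:405, Zone D:274, Zone E:400, Zone F:293, Zone G:362 → nearest is Zone D
(-4, -20) — d² to each: Zone A:628, Zone B:1732, Zone C:1220, Zone D:1453, Zone E:265, Zone F:1066, Zone G:1013 → nearest is Zone E
(-1, 4) — d² to each: Zone A:505, Zone B:541, Zone C:353, Zone D:232, Zone E:394, Zone F:325, Zone G:404 → nearest is Zone D
Tally — Zone D:3, Zone E:1. Zone D captures the most (3).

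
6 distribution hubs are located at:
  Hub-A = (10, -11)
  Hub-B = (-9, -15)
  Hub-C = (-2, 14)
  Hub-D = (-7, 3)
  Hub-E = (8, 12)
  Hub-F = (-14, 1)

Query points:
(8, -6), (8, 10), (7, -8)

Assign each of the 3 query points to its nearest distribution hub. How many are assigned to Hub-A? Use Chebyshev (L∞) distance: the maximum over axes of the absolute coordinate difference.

(8, -6) — d to each: Hub-A:5, Hub-B:17, Hub-C:20, Hub-D:15, Hub-E:18, Hub-F:22 → nearest is Hub-A
(8, 10) — d to each: Hub-A:21, Hub-B:25, Hub-C:10, Hub-D:15, Hub-E:2, Hub-F:22 → nearest is Hub-E
(7, -8) — d to each: Hub-A:3, Hub-B:16, Hub-C:22, Hub-D:14, Hub-E:20, Hub-F:21 → nearest is Hub-A
2 of the 3 points have Hub-A as nearest.

2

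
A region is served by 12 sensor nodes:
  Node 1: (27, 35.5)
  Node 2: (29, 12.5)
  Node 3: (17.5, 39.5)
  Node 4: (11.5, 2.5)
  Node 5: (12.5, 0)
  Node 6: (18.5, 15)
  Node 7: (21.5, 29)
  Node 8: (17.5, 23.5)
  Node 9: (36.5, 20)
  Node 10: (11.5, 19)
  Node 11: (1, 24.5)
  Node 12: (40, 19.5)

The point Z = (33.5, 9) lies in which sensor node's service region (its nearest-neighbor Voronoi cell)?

Node 2

Compare squared distances (the ordering matches that of the actual distances):
d²(Z, Node 1) = 42.25 + 702.25 = 744.5
d²(Z, Node 2) = 20.25 + 12.25 = 32.5
d²(Z, Node 3) = 256 + 930.25 = 1186.25
d²(Z, Node 4) = 484 + 42.25 = 526.25
d²(Z, Node 5) = 441 + 81 = 522
d²(Z, Node 6) = 225 + 36 = 261
d²(Z, Node 7) = 144 + 400 = 544
d²(Z, Node 8) = 256 + 210.25 = 466.25
d²(Z, Node 9) = 9 + 121 = 130
d²(Z, Node 10) = 484 + 100 = 584
d²(Z, Node 11) = 1056.25 + 240.25 = 1296.5
d²(Z, Node 12) = 42.25 + 110.25 = 152.5
Minimum is at Node 2.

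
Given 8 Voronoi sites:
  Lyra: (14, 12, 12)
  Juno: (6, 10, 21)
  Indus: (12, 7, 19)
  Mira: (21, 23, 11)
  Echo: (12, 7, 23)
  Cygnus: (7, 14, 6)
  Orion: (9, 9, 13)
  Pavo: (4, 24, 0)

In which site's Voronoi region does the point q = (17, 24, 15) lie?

Compare squared distances (the ordering matches that of the actual distances):
d²(q, Lyra) = 9 + 144 + 9 = 162
d²(q, Juno) = 121 + 196 + 36 = 353
d²(q, Indus) = 25 + 289 + 16 = 330
d²(q, Mira) = 16 + 1 + 16 = 33
d²(q, Echo) = 25 + 289 + 64 = 378
d²(q, Cygnus) = 100 + 100 + 81 = 281
d²(q, Orion) = 64 + 225 + 4 = 293
d²(q, Pavo) = 169 + 0 + 225 = 394
Minimum is at Mira.

Mira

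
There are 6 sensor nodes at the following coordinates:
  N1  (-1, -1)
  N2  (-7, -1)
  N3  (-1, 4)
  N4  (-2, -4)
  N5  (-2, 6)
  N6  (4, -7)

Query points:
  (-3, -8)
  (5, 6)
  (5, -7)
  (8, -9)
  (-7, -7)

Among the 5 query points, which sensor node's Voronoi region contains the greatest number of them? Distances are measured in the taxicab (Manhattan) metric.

N6

(-3, -8) — d to each: N1:9, N2:11, N3:14, N4:5, N5:15, N6:8 → nearest is N4
(5, 6) — d to each: N1:13, N2:19, N3:8, N4:17, N5:7, N6:14 → nearest is N5
(5, -7) — d to each: N1:12, N2:18, N3:17, N4:10, N5:20, N6:1 → nearest is N6
(8, -9) — d to each: N1:17, N2:23, N3:22, N4:15, N5:25, N6:6 → nearest is N6
(-7, -7) — d to each: N1:12, N2:6, N3:17, N4:8, N5:18, N6:11 → nearest is N2
Tally — N2:1, N4:1, N5:1, N6:2. N6 captures the most (2).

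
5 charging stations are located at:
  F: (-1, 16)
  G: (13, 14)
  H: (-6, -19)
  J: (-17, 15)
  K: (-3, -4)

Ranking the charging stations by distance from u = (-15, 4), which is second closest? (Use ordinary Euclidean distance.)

K

Squared Euclidean distances:
|uF|² = (-15−(-1))² + (4−16)² = 196 + 144 = 340
|uG|² = (-15−13)² + (4−14)² = 784 + 100 = 884
|uH|² = (-15−(-6))² + (4−(-19))² = 81 + 529 = 610
|uJ|² = (-15−(-17))² + (4−15)² = 4 + 121 = 125
|uK|² = (-15−(-3))² + (4−(-4))² = 144 + 64 = 208
Sorted ascending: J, K, F, … — the second-nearest is K.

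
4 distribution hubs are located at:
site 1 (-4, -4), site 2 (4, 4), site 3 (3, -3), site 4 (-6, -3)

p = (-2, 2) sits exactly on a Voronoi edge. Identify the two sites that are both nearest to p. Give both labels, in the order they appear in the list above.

Squared distances from p to each site:
d²(p, site 1) = (-2−(-4))² + (2−(-4))² = 4 + 36 = 40
d²(p, site 2) = (-2−4)² + (2−4)² = 36 + 4 = 40
d²(p, site 3) = (-2−3)² + (2−(-3))² = 25 + 25 = 50
d²(p, site 4) = (-2−(-6))² + (2−(-3))² = 16 + 25 = 41
p is equidistant from site 1 and site 2 (both at squared distance 40), and every other site is strictly farther — so p lies on the site 1–site 2 Voronoi edge.

site 1 and site 2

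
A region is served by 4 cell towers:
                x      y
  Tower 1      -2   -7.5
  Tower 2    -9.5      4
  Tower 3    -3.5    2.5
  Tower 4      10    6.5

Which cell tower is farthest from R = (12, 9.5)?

Since √ is increasing, it suffices to compare squared distances:
d²(R, Tower 1) = (12−(-2))² + (9.5−(-7.5))² = 196 + 289 = 485
d²(R, Tower 2) = (12−(-9.5))² + (9.5−4)² = 462.25 + 30.25 = 492.5
d²(R, Tower 3) = (12−(-3.5))² + (9.5−2.5)² = 240.25 + 49 = 289.25
d²(R, Tower 4) = (12−10)² + (9.5−6.5)² = 4 + 9 = 13
The largest is to Tower 2.

Tower 2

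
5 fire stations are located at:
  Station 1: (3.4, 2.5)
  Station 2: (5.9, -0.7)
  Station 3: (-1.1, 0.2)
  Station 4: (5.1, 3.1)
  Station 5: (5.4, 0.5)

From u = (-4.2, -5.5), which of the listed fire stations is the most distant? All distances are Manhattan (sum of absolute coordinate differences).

Station 4

d(u, Station 1) = |-4.2−3.4| + |-5.5−2.5| = 7.6 + 8 = 15.6
d(u, Station 2) = |-4.2−5.9| + |-5.5−(-0.7)| = 10.1 + 4.8 = 14.9
d(u, Station 3) = |-4.2−(-1.1)| + |-5.5−0.2| = 3.1 + 5.7 = 8.8
d(u, Station 4) = |-4.2−5.1| + |-5.5−3.1| = 9.3 + 8.6 = 17.9
d(u, Station 5) = |-4.2−5.4| + |-5.5−0.5| = 9.6 + 6 = 15.6
The largest is to Station 4.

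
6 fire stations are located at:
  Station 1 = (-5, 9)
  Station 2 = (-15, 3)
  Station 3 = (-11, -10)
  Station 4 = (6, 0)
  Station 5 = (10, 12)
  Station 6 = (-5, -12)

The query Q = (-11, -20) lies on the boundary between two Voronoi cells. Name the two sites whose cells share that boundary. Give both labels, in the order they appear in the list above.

Station 3 and Station 6

Squared distances from Q to each site:
d²(Q, Station 1) = (-11−(-5))² + (-20−9)² = 36 + 841 = 877
d²(Q, Station 2) = (-11−(-15))² + (-20−3)² = 16 + 529 = 545
d²(Q, Station 3) = (-11−(-11))² + (-20−(-10))² = 0 + 100 = 100
d²(Q, Station 4) = (-11−6)² + (-20−0)² = 289 + 400 = 689
d²(Q, Station 5) = (-11−10)² + (-20−12)² = 441 + 1024 = 1465
d²(Q, Station 6) = (-11−(-5))² + (-20−(-12))² = 36 + 64 = 100
Q is equidistant from Station 3 and Station 6 (both at squared distance 100), and every other site is strictly farther — so Q lies on the Station 3–Station 6 Voronoi edge.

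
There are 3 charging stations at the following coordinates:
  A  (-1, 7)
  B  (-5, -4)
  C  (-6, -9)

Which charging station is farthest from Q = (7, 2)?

C

Squared Euclidean distances:
|QA|² = (7−(-1))² + (2−7)² = 64 + 25 = 89
|QB|² = (7−(-5))² + (2−(-4))² = 144 + 36 = 180
|QC|² = (7−(-6))² + (2−(-9))² = 169 + 121 = 290
The largest is to C.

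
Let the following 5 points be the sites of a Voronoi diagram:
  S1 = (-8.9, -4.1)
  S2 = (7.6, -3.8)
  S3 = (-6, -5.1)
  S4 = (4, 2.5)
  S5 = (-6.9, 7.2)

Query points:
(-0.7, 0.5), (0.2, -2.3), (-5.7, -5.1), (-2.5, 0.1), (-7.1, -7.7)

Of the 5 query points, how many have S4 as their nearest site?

2

(-0.7, 0.5) — d² to each: S1:88.4, S2:87.38, S3:59.45, S4:26.09, S5:83.33 → nearest is S4
(0.2, -2.3) — d² to each: S1:86.05, S2:57.01, S3:46.28, S4:37.48, S5:140.66 → nearest is S4
(-5.7, -5.1) — d² to each: S1:11.24, S2:178.58, S3:0.09, S4:151.85, S5:152.73 → nearest is S3
(-2.5, 0.1) — d² to each: S1:58.6, S2:117.22, S3:39.29, S4:48.01, S5:69.77 → nearest is S3
(-7.1, -7.7) — d² to each: S1:16.2, S2:231.3, S3:7.97, S4:227.25, S5:222.05 → nearest is S3
2 of the 5 points have S4 as nearest.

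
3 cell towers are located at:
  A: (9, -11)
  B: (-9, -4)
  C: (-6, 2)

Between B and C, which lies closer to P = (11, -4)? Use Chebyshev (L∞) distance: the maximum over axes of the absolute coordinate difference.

d(P,B) = max(20, 0) = 20
d(P,C) = max(17, 6) = 17
20 > 17, so C is closer.

C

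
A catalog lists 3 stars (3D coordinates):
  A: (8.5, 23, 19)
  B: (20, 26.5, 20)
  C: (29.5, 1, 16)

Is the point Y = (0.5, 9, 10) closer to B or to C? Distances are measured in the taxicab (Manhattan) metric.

C

d(Y,B) = |0.5−20| + |9−26.5| + |10−20| = 19.5 + 17.5 + 10 = 47
d(Y,C) = |0.5−29.5| + |9−1| + |10−16| = 29 + 8 + 6 = 43
47 > 43, so C is closer.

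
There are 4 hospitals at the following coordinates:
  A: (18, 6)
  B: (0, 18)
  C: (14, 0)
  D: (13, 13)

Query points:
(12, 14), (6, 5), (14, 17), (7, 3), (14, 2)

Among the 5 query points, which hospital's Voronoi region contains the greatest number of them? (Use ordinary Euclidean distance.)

(12, 14) — d² to each: A:100, B:160, C:200, D:2 → nearest is D
(6, 5) — d² to each: A:145, B:205, C:89, D:113 → nearest is C
(14, 17) — d² to each: A:137, B:197, C:289, D:17 → nearest is D
(7, 3) — d² to each: A:130, B:274, C:58, D:136 → nearest is C
(14, 2) — d² to each: A:32, B:452, C:4, D:122 → nearest is C
Tally — C:3, D:2. C captures the most (3).

C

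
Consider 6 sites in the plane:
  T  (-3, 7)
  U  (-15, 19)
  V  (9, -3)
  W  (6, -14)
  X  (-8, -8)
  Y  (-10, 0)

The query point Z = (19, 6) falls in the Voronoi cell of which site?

Since √ is increasing, it suffices to compare squared distances:
|ZT|² = 484 + 1 = 485
|ZU|² = 1156 + 169 = 1325
|ZV|² = 100 + 81 = 181
|ZW|² = 169 + 400 = 569
|ZX|² = 729 + 196 = 925
|ZY|² = 841 + 36 = 877
Minimum is at V.

V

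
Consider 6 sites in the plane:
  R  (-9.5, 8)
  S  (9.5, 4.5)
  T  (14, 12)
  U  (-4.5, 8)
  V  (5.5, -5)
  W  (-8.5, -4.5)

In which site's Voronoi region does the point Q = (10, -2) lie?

Compare squared distances (the ordering matches that of the actual distances):
|QR|² = (10−(-9.5))² + (-2−8)² = 380.25 + 100 = 480.25
|QS|² = (10−9.5)² + (-2−4.5)² = 0.25 + 42.25 = 42.5
|QT|² = (10−14)² + (-2−12)² = 16 + 196 = 212
|QU|² = (10−(-4.5))² + (-2−8)² = 210.25 + 100 = 310.25
|QV|² = (10−5.5)² + (-2−(-5))² = 20.25 + 9 = 29.25
|QW|² = (10−(-8.5))² + (-2−(-4.5))² = 342.25 + 6.25 = 348.5
Minimum is at V.

V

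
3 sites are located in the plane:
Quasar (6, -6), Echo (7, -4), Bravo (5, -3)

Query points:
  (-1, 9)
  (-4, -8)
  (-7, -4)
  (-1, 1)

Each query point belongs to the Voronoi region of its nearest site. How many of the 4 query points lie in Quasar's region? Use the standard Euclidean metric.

1

(-1, 9) — d² to each: Quasar:274, Echo:233, Bravo:180 → nearest is Bravo
(-4, -8) — d² to each: Quasar:104, Echo:137, Bravo:106 → nearest is Quasar
(-7, -4) — d² to each: Quasar:173, Echo:196, Bravo:145 → nearest is Bravo
(-1, 1) — d² to each: Quasar:98, Echo:89, Bravo:52 → nearest is Bravo
1 of the 4 points has Quasar as nearest.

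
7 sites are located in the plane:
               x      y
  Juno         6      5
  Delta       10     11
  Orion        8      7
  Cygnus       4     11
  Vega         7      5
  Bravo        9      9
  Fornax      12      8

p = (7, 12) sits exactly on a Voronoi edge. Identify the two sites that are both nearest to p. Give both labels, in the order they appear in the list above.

Delta and Cygnus

Squared distances from p to each site:
d²(p, Juno) = (7−6)² + (12−5)² = 1 + 49 = 50
d²(p, Delta) = (7−10)² + (12−11)² = 9 + 1 = 10
d²(p, Orion) = (7−8)² + (12−7)² = 1 + 25 = 26
d²(p, Cygnus) = (7−4)² + (12−11)² = 9 + 1 = 10
d²(p, Vega) = (7−7)² + (12−5)² = 0 + 49 = 49
d²(p, Bravo) = (7−9)² + (12−9)² = 4 + 9 = 13
d²(p, Fornax) = (7−12)² + (12−8)² = 25 + 16 = 41
p is equidistant from Delta and Cygnus (both at squared distance 10), and every other site is strictly farther — so p lies on the Delta–Cygnus Voronoi edge.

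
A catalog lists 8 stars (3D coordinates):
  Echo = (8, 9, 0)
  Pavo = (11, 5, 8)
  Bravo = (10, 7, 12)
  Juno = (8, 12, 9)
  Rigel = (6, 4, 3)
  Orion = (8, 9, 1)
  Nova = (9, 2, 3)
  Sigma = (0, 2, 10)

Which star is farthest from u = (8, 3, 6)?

Since √ is increasing, it suffices to compare squared distances:
d²(u, Echo) = 0 + 36 + 36 = 72
d²(u, Pavo) = 9 + 4 + 4 = 17
d²(u, Bravo) = 4 + 16 + 36 = 56
d²(u, Juno) = 0 + 81 + 9 = 90
d²(u, Rigel) = 4 + 1 + 9 = 14
d²(u, Orion) = 0 + 36 + 25 = 61
d²(u, Nova) = 1 + 1 + 9 = 11
d²(u, Sigma) = 64 + 1 + 16 = 81
The largest is to Juno.

Juno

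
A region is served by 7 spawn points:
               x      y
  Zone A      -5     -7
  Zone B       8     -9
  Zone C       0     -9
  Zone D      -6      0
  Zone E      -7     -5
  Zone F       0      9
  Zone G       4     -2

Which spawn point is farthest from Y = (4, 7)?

Zone A

Compare squared distances (the ordering matches that of the actual distances):
d²(Y, Zone A) = (4−(-5))² + (7−(-7))² = 81 + 196 = 277
d²(Y, Zone B) = (4−8)² + (7−(-9))² = 16 + 256 = 272
d²(Y, Zone C) = (4−0)² + (7−(-9))² = 16 + 256 = 272
d²(Y, Zone D) = (4−(-6))² + (7−0)² = 100 + 49 = 149
d²(Y, Zone E) = (4−(-7))² + (7−(-5))² = 121 + 144 = 265
d²(Y, Zone F) = (4−0)² + (7−9)² = 16 + 4 = 20
d²(Y, Zone G) = (4−4)² + (7−(-2))² = 0 + 81 = 81
The largest is to Zone A.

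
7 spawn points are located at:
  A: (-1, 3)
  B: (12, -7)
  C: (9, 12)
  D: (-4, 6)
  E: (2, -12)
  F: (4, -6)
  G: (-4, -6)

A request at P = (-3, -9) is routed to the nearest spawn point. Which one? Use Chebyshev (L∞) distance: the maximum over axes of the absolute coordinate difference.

d(P,A) = max(2, 12) = 12
d(P,B) = max(15, 2) = 15
d(P,C) = max(12, 21) = 21
d(P,D) = max(1, 15) = 15
d(P,E) = max(5, 3) = 5
d(P,F) = max(7, 3) = 7
d(P,G) = max(1, 3) = 3
G is nearest.

G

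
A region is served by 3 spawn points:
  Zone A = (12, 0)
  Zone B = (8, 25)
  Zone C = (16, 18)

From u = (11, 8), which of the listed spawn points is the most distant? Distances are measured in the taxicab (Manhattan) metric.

d(u, Zone A) = 1 + 8 = 9
d(u, Zone B) = 3 + 17 = 20
d(u, Zone C) = 5 + 10 = 15
The largest is to Zone B.

Zone B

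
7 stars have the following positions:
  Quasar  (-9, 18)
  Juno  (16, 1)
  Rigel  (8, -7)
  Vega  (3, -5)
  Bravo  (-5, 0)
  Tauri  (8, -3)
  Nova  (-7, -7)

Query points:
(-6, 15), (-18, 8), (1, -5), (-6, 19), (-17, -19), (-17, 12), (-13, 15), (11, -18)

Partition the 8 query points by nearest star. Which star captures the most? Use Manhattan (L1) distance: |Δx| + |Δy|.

(-6, 15) — d to each: Quasar:6, Juno:36, Rigel:36, Vega:29, Bravo:16, Tauri:32, Nova:23 → nearest is Quasar
(-18, 8) — d to each: Quasar:19, Juno:41, Rigel:41, Vega:34, Bravo:21, Tauri:37, Nova:26 → nearest is Quasar
(1, -5) — d to each: Quasar:33, Juno:21, Rigel:9, Vega:2, Bravo:11, Tauri:9, Nova:10 → nearest is Vega
(-6, 19) — d to each: Quasar:4, Juno:40, Rigel:40, Vega:33, Bravo:20, Tauri:36, Nova:27 → nearest is Quasar
(-17, -19) — d to each: Quasar:45, Juno:53, Rigel:37, Vega:34, Bravo:31, Tauri:41, Nova:22 → nearest is Nova
(-17, 12) — d to each: Quasar:14, Juno:44, Rigel:44, Vega:37, Bravo:24, Tauri:40, Nova:29 → nearest is Quasar
(-13, 15) — d to each: Quasar:7, Juno:43, Rigel:43, Vega:36, Bravo:23, Tauri:39, Nova:28 → nearest is Quasar
(11, -18) — d to each: Quasar:56, Juno:24, Rigel:14, Vega:21, Bravo:34, Tauri:18, Nova:29 → nearest is Rigel
Tally — Quasar:5, Rigel:1, Vega:1, Nova:1. Quasar captures the most (5).

Quasar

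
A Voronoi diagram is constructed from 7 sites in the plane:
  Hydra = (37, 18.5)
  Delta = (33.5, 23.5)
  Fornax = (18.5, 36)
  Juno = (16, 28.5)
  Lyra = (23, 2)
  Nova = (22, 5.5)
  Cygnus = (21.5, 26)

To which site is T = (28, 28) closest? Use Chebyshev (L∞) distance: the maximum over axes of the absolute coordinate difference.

d(T, Hydra) = max(9, 9.5) = 9.5
d(T, Delta) = max(5.5, 4.5) = 5.5
d(T, Fornax) = max(9.5, 8) = 9.5
d(T, Juno) = max(12, 0.5) = 12
d(T, Lyra) = max(5, 26) = 26
d(T, Nova) = max(6, 22.5) = 22.5
d(T, Cygnus) = max(6.5, 2) = 6.5
The smallest is to Delta, so T lies in the Voronoi region of Delta.

Delta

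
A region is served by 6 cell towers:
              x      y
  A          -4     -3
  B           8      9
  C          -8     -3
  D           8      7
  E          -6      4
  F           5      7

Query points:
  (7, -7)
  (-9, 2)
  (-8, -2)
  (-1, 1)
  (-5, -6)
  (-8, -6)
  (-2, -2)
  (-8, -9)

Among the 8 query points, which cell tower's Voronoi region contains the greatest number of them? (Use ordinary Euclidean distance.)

(7, -7) — d² to each: A:137, B:257, C:241, D:197, E:290, F:200 → nearest is A
(-9, 2) — d² to each: A:50, B:338, C:26, D:314, E:13, F:221 → nearest is E
(-8, -2) — d² to each: A:17, B:377, C:1, D:337, E:40, F:250 → nearest is C
(-1, 1) — d² to each: A:25, B:145, C:65, D:117, E:34, F:72 → nearest is A
(-5, -6) — d² to each: A:10, B:394, C:18, D:338, E:101, F:269 → nearest is A
(-8, -6) — d² to each: A:25, B:481, C:9, D:425, E:104, F:338 → nearest is C
(-2, -2) — d² to each: A:5, B:221, C:37, D:181, E:52, F:130 → nearest is A
(-8, -9) — d² to each: A:52, B:580, C:36, D:512, E:173, F:425 → nearest is C
Tally — A:4, C:3, E:1. A captures the most (4).

A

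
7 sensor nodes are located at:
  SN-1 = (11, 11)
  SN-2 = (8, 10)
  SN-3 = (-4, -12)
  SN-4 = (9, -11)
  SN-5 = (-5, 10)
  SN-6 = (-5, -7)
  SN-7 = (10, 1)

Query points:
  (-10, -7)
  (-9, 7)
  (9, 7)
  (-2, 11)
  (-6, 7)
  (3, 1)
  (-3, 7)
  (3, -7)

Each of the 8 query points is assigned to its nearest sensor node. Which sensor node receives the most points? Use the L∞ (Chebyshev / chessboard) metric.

(-10, -7) — d to each: SN-1:21, SN-2:18, SN-3:6, SN-4:19, SN-5:17, SN-6:5, SN-7:20 → nearest is SN-6
(-9, 7) — d to each: SN-1:20, SN-2:17, SN-3:19, SN-4:18, SN-5:4, SN-6:14, SN-7:19 → nearest is SN-5
(9, 7) — d to each: SN-1:4, SN-2:3, SN-3:19, SN-4:18, SN-5:14, SN-6:14, SN-7:6 → nearest is SN-2
(-2, 11) — d to each: SN-1:13, SN-2:10, SN-3:23, SN-4:22, SN-5:3, SN-6:18, SN-7:12 → nearest is SN-5
(-6, 7) — d to each: SN-1:17, SN-2:14, SN-3:19, SN-4:18, SN-5:3, SN-6:14, SN-7:16 → nearest is SN-5
(3, 1) — d to each: SN-1:10, SN-2:9, SN-3:13, SN-4:12, SN-5:9, SN-6:8, SN-7:7 → nearest is SN-7
(-3, 7) — d to each: SN-1:14, SN-2:11, SN-3:19, SN-4:18, SN-5:3, SN-6:14, SN-7:13 → nearest is SN-5
(3, -7) — d to each: SN-1:18, SN-2:17, SN-3:7, SN-4:6, SN-5:17, SN-6:8, SN-7:8 → nearest is SN-4
Tally — SN-2:1, SN-4:1, SN-5:4, SN-6:1, SN-7:1. SN-5 captures the most (4).

SN-5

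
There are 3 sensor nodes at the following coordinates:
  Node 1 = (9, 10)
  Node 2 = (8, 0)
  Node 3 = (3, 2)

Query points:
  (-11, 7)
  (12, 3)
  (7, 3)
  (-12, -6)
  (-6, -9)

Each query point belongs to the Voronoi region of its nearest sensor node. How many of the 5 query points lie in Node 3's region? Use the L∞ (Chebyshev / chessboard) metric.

(-11, 7) — d to each: Node 1:20, Node 2:19, Node 3:14 → nearest is Node 3
(12, 3) — d to each: Node 1:7, Node 2:4, Node 3:9 → nearest is Node 2
(7, 3) — d to each: Node 1:7, Node 2:3, Node 3:4 → nearest is Node 2
(-12, -6) — d to each: Node 1:21, Node 2:20, Node 3:15 → nearest is Node 3
(-6, -9) — d to each: Node 1:19, Node 2:14, Node 3:11 → nearest is Node 3
3 of the 5 points have Node 3 as nearest.

3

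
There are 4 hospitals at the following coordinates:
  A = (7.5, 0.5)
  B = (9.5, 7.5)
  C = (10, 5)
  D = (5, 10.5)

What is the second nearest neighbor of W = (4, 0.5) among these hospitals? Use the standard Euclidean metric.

C

Since √ is increasing, it suffices to compare squared distances:
|WA|² = (4−7.5)² + (0.5−0.5)² = 12.25 + 0 = 12.25
|WB|² = (4−9.5)² + (0.5−7.5)² = 30.25 + 49 = 79.25
|WC|² = (4−10)² + (0.5−5)² = 36 + 20.25 = 56.25
|WD|² = (4−5)² + (0.5−10.5)² = 1 + 100 = 101
Sorted ascending: A, C, B, … — the second-nearest is C.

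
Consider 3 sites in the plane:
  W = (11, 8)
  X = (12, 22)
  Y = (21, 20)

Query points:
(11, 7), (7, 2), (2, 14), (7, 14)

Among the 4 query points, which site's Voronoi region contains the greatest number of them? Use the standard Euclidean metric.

(11, 7) — d² to each: W:1, X:226, Y:269 → nearest is W
(7, 2) — d² to each: W:52, X:425, Y:520 → nearest is W
(2, 14) — d² to each: W:117, X:164, Y:397 → nearest is W
(7, 14) — d² to each: W:52, X:89, Y:232 → nearest is W
Tally — W:4. W captures the most (4).

W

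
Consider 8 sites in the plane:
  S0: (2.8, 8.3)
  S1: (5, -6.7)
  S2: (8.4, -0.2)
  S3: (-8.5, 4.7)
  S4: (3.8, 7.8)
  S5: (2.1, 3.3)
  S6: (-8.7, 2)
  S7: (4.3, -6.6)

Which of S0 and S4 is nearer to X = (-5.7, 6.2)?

S0

Compare squared distances:
|XS0|² = (-5.7−2.8)² + (6.2−8.3)² = 72.25 + 4.41 = 76.66
|XS4|² = (-5.7−3.8)² + (6.2−7.8)² = 90.25 + 2.56 = 92.81
76.66 < 92.81, so S0 is closer.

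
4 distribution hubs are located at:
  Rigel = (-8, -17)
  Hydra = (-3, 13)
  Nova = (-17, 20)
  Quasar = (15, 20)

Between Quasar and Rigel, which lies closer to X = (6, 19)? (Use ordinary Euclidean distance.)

Quasar

Compare squared distances:
d²(X, Quasar) = (6−15)² + (19−20)² = 81 + 1 = 82
d²(X, Rigel) = (6−(-8))² + (19−(-17))² = 196 + 1296 = 1492
82 < 1492, so Quasar is closer.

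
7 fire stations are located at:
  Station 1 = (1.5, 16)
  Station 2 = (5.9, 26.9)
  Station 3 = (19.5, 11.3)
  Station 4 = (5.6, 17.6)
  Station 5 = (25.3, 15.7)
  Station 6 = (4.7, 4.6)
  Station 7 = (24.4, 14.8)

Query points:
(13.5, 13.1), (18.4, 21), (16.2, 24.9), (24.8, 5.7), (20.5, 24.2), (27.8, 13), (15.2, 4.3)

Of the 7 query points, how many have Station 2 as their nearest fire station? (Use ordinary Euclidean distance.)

1

(13.5, 13.1) — d² to each: Station 1:152.41, Station 2:248.2, Station 3:39.24, Station 4:82.66, Station 5:146, Station 6:149.69, Station 7:121.7 → nearest is Station 3
(18.4, 21) — d² to each: Station 1:310.61, Station 2:191.06, Station 3:95.3, Station 4:175.4, Station 5:75.7, Station 6:456.65, Station 7:74.44 → nearest is Station 7
(16.2, 24.9) — d² to each: Station 1:295.3, Station 2:110.09, Station 3:195.85, Station 4:165.65, Station 5:167.45, Station 6:544.34, Station 7:169.25 → nearest is Station 2
(24.8, 5.7) — d² to each: Station 1:648.98, Station 2:806.65, Station 3:59.45, Station 4:510.25, Station 5:100.25, Station 6:405.22, Station 7:82.97 → nearest is Station 3
(20.5, 24.2) — d² to each: Station 1:428.24, Station 2:220.45, Station 3:167.41, Station 4:265.57, Station 5:95.29, Station 6:633.8, Station 7:103.57 → nearest is Station 5
(27.8, 13) — d² to each: Station 1:700.69, Station 2:672.82, Station 3:71.78, Station 4:514, Station 5:13.54, Station 6:604.17, Station 7:14.8 → nearest is Station 5
(15.2, 4.3) — d² to each: Station 1:324.58, Station 2:597.25, Station 3:67.49, Station 4:269.05, Station 5:231.97, Station 6:110.34, Station 7:194.89 → nearest is Station 3
1 of the 7 points has Station 2 as nearest.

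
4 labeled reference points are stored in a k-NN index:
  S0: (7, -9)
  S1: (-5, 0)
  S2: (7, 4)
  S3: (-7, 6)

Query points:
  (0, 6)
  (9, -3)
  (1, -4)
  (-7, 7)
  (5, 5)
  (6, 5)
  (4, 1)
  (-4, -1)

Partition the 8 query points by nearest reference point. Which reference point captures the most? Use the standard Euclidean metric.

S2

(0, 6) — d² to each: S0:274, S1:61, S2:53, S3:49 → nearest is S3
(9, -3) — d² to each: S0:40, S1:205, S2:53, S3:337 → nearest is S0
(1, -4) — d² to each: S0:61, S1:52, S2:100, S3:164 → nearest is S1
(-7, 7) — d² to each: S0:452, S1:53, S2:205, S3:1 → nearest is S3
(5, 5) — d² to each: S0:200, S1:125, S2:5, S3:145 → nearest is S2
(6, 5) — d² to each: S0:197, S1:146, S2:2, S3:170 → nearest is S2
(4, 1) — d² to each: S0:109, S1:82, S2:18, S3:146 → nearest is S2
(-4, -1) — d² to each: S0:185, S1:2, S2:146, S3:58 → nearest is S1
Tally — S0:1, S1:2, S2:3, S3:2. S2 captures the most (3).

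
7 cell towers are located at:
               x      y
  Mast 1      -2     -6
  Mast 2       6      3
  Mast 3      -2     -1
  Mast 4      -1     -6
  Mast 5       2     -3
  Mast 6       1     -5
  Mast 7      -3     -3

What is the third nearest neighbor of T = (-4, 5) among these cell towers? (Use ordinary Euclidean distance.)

Mast 5

Squared Euclidean distances:
d²(T, Mast 1) = (-4−(-2))² + (5−(-6))² = 4 + 121 = 125
d²(T, Mast 2) = (-4−6)² + (5−3)² = 100 + 4 = 104
d²(T, Mast 3) = (-4−(-2))² + (5−(-1))² = 4 + 36 = 40
d²(T, Mast 4) = (-4−(-1))² + (5−(-6))² = 9 + 121 = 130
d²(T, Mast 5) = (-4−2)² + (5−(-3))² = 36 + 64 = 100
d²(T, Mast 6) = (-4−1)² + (5−(-5))² = 25 + 100 = 125
d²(T, Mast 7) = (-4−(-3))² + (5−(-3))² = 1 + 64 = 65
Sorted ascending: Mast 3, Mast 7, Mast 5, Mast 2, … — the third-nearest is Mast 5.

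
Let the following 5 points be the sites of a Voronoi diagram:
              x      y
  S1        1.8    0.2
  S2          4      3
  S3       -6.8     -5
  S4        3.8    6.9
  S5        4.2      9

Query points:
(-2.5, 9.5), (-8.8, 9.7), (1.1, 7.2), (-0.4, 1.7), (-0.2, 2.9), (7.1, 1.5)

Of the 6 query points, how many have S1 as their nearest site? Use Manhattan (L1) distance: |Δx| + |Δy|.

(-2.5, 9.5) — d to each: S1:13.6, S2:13, S3:18.8, S4:8.9, S5:7.2 → nearest is S5
(-8.8, 9.7) — d to each: S1:20.1, S2:19.5, S3:16.7, S4:15.4, S5:13.7 → nearest is S5
(1.1, 7.2) — d to each: S1:7.7, S2:7.1, S3:20.1, S4:3, S5:4.9 → nearest is S4
(-0.4, 1.7) — d to each: S1:3.7, S2:5.7, S3:13.1, S4:9.4, S5:11.9 → nearest is S1
(-0.2, 2.9) — d to each: S1:4.7, S2:4.3, S3:14.5, S4:8, S5:10.5 → nearest is S2
(7.1, 1.5) — d to each: S1:6.6, S2:4.6, S3:20.4, S4:8.7, S5:10.4 → nearest is S2
1 of the 6 points has S1 as nearest.

1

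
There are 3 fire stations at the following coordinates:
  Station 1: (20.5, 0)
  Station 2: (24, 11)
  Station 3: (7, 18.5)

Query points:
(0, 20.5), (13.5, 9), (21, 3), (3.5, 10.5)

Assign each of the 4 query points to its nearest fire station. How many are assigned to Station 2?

(0, 20.5) — d² to each: Station 1:840.5, Station 2:666.25, Station 3:53 → nearest is Station 3
(13.5, 9) — d² to each: Station 1:130, Station 2:114.25, Station 3:132.5 → nearest is Station 2
(21, 3) — d² to each: Station 1:9.25, Station 2:73, Station 3:436.25 → nearest is Station 1
(3.5, 10.5) — d² to each: Station 1:399.25, Station 2:420.5, Station 3:76.25 → nearest is Station 3
1 of the 4 points has Station 2 as nearest.

1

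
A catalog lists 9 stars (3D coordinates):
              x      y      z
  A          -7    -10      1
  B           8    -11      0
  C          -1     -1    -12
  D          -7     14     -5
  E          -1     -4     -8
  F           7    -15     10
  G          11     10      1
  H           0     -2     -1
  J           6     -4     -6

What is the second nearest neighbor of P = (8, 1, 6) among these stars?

Compare squared distances (the ordering matches that of the actual distances):
|PA|² = (8−(-7))² + (1−(-10))² + (6−1)² = 225 + 121 + 25 = 371
|PB|² = (8−8)² + (1−(-11))² + (6−0)² = 0 + 144 + 36 = 180
|PC|² = (8−(-1))² + (1−(-1))² + (6−(-12))² = 81 + 4 + 324 = 409
|PD|² = (8−(-7))² + (1−14)² + (6−(-5))² = 225 + 169 + 121 = 515
|PE|² = (8−(-1))² + (1−(-4))² + (6−(-8))² = 81 + 25 + 196 = 302
|PF|² = (8−7)² + (1−(-15))² + (6−10)² = 1 + 256 + 16 = 273
|PG|² = (8−11)² + (1−10)² + (6−1)² = 9 + 81 + 25 = 115
|PH|² = (8−0)² + (1−(-2))² + (6−(-1))² = 64 + 9 + 49 = 122
|PJ|² = (8−6)² + (1−(-4))² + (6−(-6))² = 4 + 25 + 144 = 173
Sorted ascending: G, H, J, … — the second-nearest is H.

H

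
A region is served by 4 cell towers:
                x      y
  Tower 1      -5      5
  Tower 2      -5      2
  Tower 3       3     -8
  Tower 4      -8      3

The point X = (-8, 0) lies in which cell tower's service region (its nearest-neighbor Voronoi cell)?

Tower 4

Squared Euclidean distances:
d²(X, Tower 1) = (-8−(-5))² + (0−5)² = 9 + 25 = 34
d²(X, Tower 2) = (-8−(-5))² + (0−2)² = 9 + 4 = 13
d²(X, Tower 3) = (-8−3)² + (0−(-8))² = 121 + 64 = 185
d²(X, Tower 4) = (-8−(-8))² + (0−3)² = 0 + 9 = 9
Tower 4 is nearest.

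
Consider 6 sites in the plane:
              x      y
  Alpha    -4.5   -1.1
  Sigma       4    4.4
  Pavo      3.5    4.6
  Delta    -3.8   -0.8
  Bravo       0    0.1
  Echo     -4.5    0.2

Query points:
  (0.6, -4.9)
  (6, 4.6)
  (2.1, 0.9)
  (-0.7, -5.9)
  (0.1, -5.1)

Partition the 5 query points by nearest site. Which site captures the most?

Bravo

(0.6, -4.9) — d² to each: Alpha:40.45, Sigma:98.05, Pavo:98.66, Delta:36.17, Bravo:25.36, Echo:52.02 → nearest is Bravo
(6, 4.6) — d² to each: Alpha:142.74, Sigma:4.04, Pavo:6.25, Delta:125.2, Bravo:56.25, Echo:129.61 → nearest is Sigma
(2.1, 0.9) — d² to each: Alpha:47.56, Sigma:15.86, Pavo:15.65, Delta:37.7, Bravo:5.05, Echo:44.05 → nearest is Bravo
(-0.7, -5.9) — d² to each: Alpha:37.48, Sigma:128.18, Pavo:127.89, Delta:35.62, Bravo:36.49, Echo:51.65 → nearest is Delta
(0.1, -5.1) — d² to each: Alpha:37.16, Sigma:105.46, Pavo:105.65, Delta:33.7, Bravo:27.05, Echo:49.25 → nearest is Bravo
Tally — Sigma:1, Delta:1, Bravo:3. Bravo captures the most (3).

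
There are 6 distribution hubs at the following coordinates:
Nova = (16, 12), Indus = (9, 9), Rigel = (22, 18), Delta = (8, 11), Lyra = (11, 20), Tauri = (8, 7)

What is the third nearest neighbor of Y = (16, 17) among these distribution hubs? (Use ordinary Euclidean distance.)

Compare squared distances (the ordering matches that of the actual distances):
d²(Y, Nova) = (16−16)² + (17−12)² = 0 + 25 = 25
d²(Y, Indus) = (16−9)² + (17−9)² = 49 + 64 = 113
d²(Y, Rigel) = (16−22)² + (17−18)² = 36 + 1 = 37
d²(Y, Delta) = (16−8)² + (17−11)² = 64 + 36 = 100
d²(Y, Lyra) = (16−11)² + (17−20)² = 25 + 9 = 34
d²(Y, Tauri) = (16−8)² + (17−7)² = 64 + 100 = 164
Sorted ascending: Nova, Lyra, Rigel, Delta, … — the third-nearest is Rigel.

Rigel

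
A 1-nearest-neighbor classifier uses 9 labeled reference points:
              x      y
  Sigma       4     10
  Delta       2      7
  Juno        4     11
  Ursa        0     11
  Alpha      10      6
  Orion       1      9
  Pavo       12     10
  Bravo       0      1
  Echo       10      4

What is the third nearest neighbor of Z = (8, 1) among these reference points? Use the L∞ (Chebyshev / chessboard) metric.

d(Z, Sigma) = max(4, 9) = 9
d(Z, Delta) = max(6, 6) = 6
d(Z, Juno) = max(4, 10) = 10
d(Z, Ursa) = max(8, 10) = 10
d(Z, Alpha) = max(2, 5) = 5
d(Z, Orion) = max(7, 8) = 8
d(Z, Pavo) = max(4, 9) = 9
d(Z, Bravo) = max(8, 0) = 8
d(Z, Echo) = max(2, 3) = 3
Sorted ascending: Echo, Alpha, Delta, Orion, … — the third-nearest is Delta.

Delta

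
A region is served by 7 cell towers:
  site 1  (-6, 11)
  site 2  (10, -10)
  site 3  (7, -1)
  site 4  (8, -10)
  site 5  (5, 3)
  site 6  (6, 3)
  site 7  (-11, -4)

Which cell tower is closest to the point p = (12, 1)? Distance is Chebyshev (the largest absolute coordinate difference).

site 3

d(p, site 1) = max(18, 10) = 18
d(p, site 2) = max(2, 11) = 11
d(p, site 3) = max(5, 2) = 5
d(p, site 4) = max(4, 11) = 11
d(p, site 5) = max(7, 2) = 7
d(p, site 6) = max(6, 2) = 6
d(p, site 7) = max(23, 5) = 23
The smallest is to site 3, so p lies in the Voronoi region of site 3.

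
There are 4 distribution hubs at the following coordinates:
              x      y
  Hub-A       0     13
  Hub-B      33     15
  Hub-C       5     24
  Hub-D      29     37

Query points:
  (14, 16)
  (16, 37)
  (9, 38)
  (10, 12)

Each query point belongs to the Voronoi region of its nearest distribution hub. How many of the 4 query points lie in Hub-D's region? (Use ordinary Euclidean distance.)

1

(14, 16) — d² to each: Hub-A:205, Hub-B:362, Hub-C:145, Hub-D:666 → nearest is Hub-C
(16, 37) — d² to each: Hub-A:832, Hub-B:773, Hub-C:290, Hub-D:169 → nearest is Hub-D
(9, 38) — d² to each: Hub-A:706, Hub-B:1105, Hub-C:212, Hub-D:401 → nearest is Hub-C
(10, 12) — d² to each: Hub-A:101, Hub-B:538, Hub-C:169, Hub-D:986 → nearest is Hub-A
1 of the 4 points has Hub-D as nearest.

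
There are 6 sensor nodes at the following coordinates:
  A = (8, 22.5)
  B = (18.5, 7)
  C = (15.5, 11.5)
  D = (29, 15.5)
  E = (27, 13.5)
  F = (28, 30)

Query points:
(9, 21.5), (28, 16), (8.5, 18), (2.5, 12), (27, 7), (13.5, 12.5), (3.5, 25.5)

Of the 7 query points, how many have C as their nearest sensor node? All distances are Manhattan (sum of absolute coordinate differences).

2

(9, 21.5) — d to each: A:2, B:24, C:16.5, D:26, E:26, F:27.5 → nearest is A
(28, 16) — d to each: A:26.5, B:18.5, C:17, D:1.5, E:3.5, F:14 → nearest is D
(8.5, 18) — d to each: A:5, B:21, C:13.5, D:23, E:23, F:31.5 → nearest is A
(2.5, 12) — d to each: A:16, B:21, C:13.5, D:30, E:26, F:43.5 → nearest is C
(27, 7) — d to each: A:34.5, B:8.5, C:16, D:10.5, E:6.5, F:24 → nearest is E
(13.5, 12.5) — d to each: A:15.5, B:10.5, C:3, D:18.5, E:14.5, F:32 → nearest is C
(3.5, 25.5) — d to each: A:7.5, B:33.5, C:26, D:35.5, E:35.5, F:29 → nearest is A
2 of the 7 points have C as nearest.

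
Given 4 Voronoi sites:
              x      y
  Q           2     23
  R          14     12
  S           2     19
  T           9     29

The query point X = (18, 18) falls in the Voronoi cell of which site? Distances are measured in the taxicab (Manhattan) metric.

R

d(X,Q) = 16 + 5 = 21
d(X,R) = 4 + 6 = 10
d(X,S) = 16 + 1 = 17
d(X,T) = 9 + 11 = 20
Minimum is at R.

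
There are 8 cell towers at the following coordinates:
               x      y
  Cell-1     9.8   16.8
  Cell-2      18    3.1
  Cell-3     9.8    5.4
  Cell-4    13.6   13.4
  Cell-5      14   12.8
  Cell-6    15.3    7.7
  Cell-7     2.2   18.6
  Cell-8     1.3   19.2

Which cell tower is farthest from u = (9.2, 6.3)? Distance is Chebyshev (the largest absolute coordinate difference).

Cell-8

d(u, Cell-1) = max(0.6, 10.5) = 10.5
d(u, Cell-2) = max(8.8, 3.2) = 8.8
d(u, Cell-3) = max(0.6, 0.9) = 0.9
d(u, Cell-4) = max(4.4, 7.1) = 7.1
d(u, Cell-5) = max(4.8, 6.5) = 6.5
d(u, Cell-6) = max(6.1, 1.4) = 6.1
d(u, Cell-7) = max(7, 12.3) = 12.3
d(u, Cell-8) = max(7.9, 12.9) = 12.9
The largest is to Cell-8.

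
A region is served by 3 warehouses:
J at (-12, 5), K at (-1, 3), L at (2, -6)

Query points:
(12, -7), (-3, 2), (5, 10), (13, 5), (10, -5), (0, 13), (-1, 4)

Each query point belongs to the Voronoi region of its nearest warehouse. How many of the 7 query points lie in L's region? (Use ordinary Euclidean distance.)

2

(12, -7) — d² to each: J:720, K:269, L:101 → nearest is L
(-3, 2) — d² to each: J:90, K:5, L:89 → nearest is K
(5, 10) — d² to each: J:314, K:85, L:265 → nearest is K
(13, 5) — d² to each: J:625, K:200, L:242 → nearest is K
(10, -5) — d² to each: J:584, K:185, L:65 → nearest is L
(0, 13) — d² to each: J:208, K:101, L:365 → nearest is K
(-1, 4) — d² to each: J:122, K:1, L:109 → nearest is K
2 of the 7 points have L as nearest.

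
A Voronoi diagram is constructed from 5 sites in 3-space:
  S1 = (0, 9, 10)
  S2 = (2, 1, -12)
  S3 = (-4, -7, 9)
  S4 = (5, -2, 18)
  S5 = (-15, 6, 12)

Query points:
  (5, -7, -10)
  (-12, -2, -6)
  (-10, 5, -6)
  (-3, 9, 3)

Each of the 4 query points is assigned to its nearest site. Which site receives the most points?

(5, -7, -10) — d² to each: S1:681, S2:77, S3:442, S4:809, S5:1053 → nearest is S2
(-12, -2, -6) — d² to each: S1:521, S2:241, S3:314, S4:865, S5:397 → nearest is S2
(-10, 5, -6) — d² to each: S1:372, S2:196, S3:405, S4:850, S5:350 → nearest is S2
(-3, 9, 3) — d² to each: S1:58, S2:314, S3:293, S4:410, S5:234 → nearest is S1
Tally — S1:1, S2:3. S2 captures the most (3).

S2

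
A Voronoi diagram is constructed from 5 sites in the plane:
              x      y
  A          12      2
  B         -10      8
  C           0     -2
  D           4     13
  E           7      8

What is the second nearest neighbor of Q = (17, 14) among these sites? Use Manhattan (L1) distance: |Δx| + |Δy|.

d(Q,A) = |17−12| + |14−2| = 5 + 12 = 17
d(Q,B) = |17−(-10)| + |14−8| = 27 + 6 = 33
d(Q,C) = |17−0| + |14−(-2)| = 17 + 16 = 33
d(Q,D) = |17−4| + |14−13| = 13 + 1 = 14
d(Q,E) = |17−7| + |14−8| = 10 + 6 = 16
Sorted ascending: D, E, A, … — the second-nearest is E.

E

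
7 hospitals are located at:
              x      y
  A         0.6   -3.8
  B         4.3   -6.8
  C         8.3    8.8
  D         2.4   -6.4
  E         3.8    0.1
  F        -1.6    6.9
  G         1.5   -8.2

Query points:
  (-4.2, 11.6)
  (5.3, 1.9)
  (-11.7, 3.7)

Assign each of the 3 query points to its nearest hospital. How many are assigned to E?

1

(-4.2, 11.6) — d² to each: A:260.2, B:410.81, C:164.09, D:367.56, E:196.25, F:28.85, G:424.53 → nearest is F
(5.3, 1.9) — d² to each: A:54.58, B:76.69, C:56.61, D:77.3, E:5.49, F:72.61, G:116.45 → nearest is E
(-11.7, 3.7) — d² to each: A:207.54, B:366.25, C:426.01, D:300.82, E:253.21, F:112.25, G:315.85 → nearest is F
1 of the 3 points has E as nearest.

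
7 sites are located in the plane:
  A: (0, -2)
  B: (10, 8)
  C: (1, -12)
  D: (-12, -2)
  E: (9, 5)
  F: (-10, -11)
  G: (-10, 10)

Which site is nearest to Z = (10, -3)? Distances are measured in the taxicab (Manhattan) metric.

E

d(Z,A) = |10−0| + |-3−(-2)| = 10 + 1 = 11
d(Z,B) = |10−10| + |-3−8| = 0 + 11 = 11
d(Z,C) = |10−1| + |-3−(-12)| = 9 + 9 = 18
d(Z,D) = |10−(-12)| + |-3−(-2)| = 22 + 1 = 23
d(Z,E) = |10−9| + |-3−5| = 1 + 8 = 9
d(Z,F) = |10−(-10)| + |-3−(-11)| = 20 + 8 = 28
d(Z,G) = |10−(-10)| + |-3−10| = 20 + 13 = 33
Minimum is at E.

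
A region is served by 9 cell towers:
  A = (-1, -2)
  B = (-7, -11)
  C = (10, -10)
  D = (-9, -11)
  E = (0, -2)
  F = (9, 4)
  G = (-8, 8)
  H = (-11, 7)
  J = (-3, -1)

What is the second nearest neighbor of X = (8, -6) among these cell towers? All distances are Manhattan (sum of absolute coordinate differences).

d(X,A) = |8−(-1)| + |-6−(-2)| = 9 + 4 = 13
d(X,B) = |8−(-7)| + |-6−(-11)| = 15 + 5 = 20
d(X,C) = |8−10| + |-6−(-10)| = 2 + 4 = 6
d(X,D) = |8−(-9)| + |-6−(-11)| = 17 + 5 = 22
d(X,E) = |8−0| + |-6−(-2)| = 8 + 4 = 12
d(X,F) = |8−9| + |-6−4| = 1 + 10 = 11
d(X,G) = |8−(-8)| + |-6−8| = 16 + 14 = 30
d(X,H) = |8−(-11)| + |-6−7| = 19 + 13 = 32
d(X,J) = |8−(-3)| + |-6−(-1)| = 11 + 5 = 16
Sorted ascending: C, F, E, … — the second-nearest is F.

F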